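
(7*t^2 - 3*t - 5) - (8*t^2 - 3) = -t^2 - 3*t - 2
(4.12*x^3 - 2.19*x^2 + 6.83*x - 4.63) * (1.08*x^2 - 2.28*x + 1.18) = 4.4496*x^5 - 11.7588*x^4 + 17.2312*x^3 - 23.157*x^2 + 18.6158*x - 5.4634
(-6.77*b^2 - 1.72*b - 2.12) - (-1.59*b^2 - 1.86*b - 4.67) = -5.18*b^2 + 0.14*b + 2.55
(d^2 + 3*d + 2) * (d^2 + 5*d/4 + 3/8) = d^4 + 17*d^3/4 + 49*d^2/8 + 29*d/8 + 3/4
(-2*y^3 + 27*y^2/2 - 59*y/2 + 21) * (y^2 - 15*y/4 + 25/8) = -2*y^5 + 21*y^4 - 691*y^3/8 + 2781*y^2/16 - 2735*y/16 + 525/8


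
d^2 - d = d*(d - 1)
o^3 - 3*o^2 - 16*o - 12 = (o - 6)*(o + 1)*(o + 2)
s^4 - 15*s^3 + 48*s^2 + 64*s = s*(s - 8)^2*(s + 1)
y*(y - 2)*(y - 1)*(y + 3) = y^4 - 7*y^2 + 6*y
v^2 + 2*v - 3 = (v - 1)*(v + 3)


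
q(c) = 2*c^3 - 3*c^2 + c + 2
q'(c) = 6*c^2 - 6*c + 1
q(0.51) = 2.00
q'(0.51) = -0.50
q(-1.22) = -7.32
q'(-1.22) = 17.25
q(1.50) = 3.50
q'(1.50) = 5.50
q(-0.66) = -0.54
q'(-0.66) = 7.57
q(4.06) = 90.46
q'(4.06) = 75.54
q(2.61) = 19.73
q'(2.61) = 26.21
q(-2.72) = -63.16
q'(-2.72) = 61.71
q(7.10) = 573.69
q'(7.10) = 260.86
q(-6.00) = -544.00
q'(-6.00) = 253.00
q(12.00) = 3038.00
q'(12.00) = 793.00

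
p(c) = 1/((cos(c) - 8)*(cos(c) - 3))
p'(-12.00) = -0.02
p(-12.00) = 0.06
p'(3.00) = 0.00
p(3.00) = 0.03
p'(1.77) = -0.02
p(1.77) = 0.04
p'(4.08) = 0.01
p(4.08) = 0.03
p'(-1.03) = 0.02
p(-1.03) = 0.05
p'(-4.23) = -0.01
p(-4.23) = 0.03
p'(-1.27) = 0.02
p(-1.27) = 0.05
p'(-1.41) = 0.02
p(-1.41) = 0.04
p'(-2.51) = 0.01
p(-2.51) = 0.03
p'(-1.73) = 0.02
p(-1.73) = 0.04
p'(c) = sin(c)/((cos(c) - 8)*(cos(c) - 3)^2) + sin(c)/((cos(c) - 8)^2*(cos(c) - 3)) = (2*cos(c) - 11)*sin(c)/((cos(c) - 8)^2*(cos(c) - 3)^2)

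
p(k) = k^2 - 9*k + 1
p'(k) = 2*k - 9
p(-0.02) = 1.18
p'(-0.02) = -9.04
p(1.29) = -8.95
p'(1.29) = -6.42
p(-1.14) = 12.56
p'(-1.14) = -11.28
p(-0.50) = 5.75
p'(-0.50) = -10.00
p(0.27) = -1.36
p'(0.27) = -8.46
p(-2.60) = 31.16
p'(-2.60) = -14.20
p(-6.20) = 95.24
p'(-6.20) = -21.40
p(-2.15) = 24.97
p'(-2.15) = -13.30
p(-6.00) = 91.00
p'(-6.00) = -21.00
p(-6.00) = 91.00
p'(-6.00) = -21.00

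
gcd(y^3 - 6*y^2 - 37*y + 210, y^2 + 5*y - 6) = y + 6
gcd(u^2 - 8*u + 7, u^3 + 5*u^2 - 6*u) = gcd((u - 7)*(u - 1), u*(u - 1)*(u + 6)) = u - 1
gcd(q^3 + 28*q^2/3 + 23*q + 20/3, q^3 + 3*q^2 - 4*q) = q + 4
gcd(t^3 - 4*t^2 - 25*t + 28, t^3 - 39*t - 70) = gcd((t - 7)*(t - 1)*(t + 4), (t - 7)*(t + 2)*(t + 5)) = t - 7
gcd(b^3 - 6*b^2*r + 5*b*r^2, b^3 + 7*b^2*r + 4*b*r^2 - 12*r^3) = -b + r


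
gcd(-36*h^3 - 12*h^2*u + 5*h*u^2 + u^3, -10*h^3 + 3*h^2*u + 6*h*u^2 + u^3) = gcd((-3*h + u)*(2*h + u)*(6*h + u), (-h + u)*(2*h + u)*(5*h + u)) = 2*h + u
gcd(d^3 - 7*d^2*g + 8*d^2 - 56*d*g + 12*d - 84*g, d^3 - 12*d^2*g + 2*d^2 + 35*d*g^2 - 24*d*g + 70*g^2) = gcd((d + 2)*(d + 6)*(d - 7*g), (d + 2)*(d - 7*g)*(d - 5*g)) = d^2 - 7*d*g + 2*d - 14*g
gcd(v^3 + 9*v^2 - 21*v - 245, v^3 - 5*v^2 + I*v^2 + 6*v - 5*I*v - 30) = v - 5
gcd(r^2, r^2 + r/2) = r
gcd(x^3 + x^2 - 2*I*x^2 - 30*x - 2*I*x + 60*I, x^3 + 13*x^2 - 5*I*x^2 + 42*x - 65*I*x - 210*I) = x + 6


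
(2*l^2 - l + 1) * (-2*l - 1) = -4*l^3 - l - 1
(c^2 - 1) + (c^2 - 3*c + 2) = 2*c^2 - 3*c + 1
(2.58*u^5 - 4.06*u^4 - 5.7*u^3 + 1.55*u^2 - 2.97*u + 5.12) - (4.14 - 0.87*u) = 2.58*u^5 - 4.06*u^4 - 5.7*u^3 + 1.55*u^2 - 2.1*u + 0.98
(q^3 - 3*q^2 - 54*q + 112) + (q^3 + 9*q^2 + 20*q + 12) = 2*q^3 + 6*q^2 - 34*q + 124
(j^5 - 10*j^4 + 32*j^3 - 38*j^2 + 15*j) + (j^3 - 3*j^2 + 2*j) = j^5 - 10*j^4 + 33*j^3 - 41*j^2 + 17*j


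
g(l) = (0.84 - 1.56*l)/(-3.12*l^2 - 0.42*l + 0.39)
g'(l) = (0.84 - 1.56*l)*(6.24*l + 0.42)/(-3.12*l^2 - 0.42*l + 0.39)^2 - 1.56/(-3.12*l^2 - 0.42*l + 0.39) = (-4.8672*l^2 + 5.2416*l - 0.2556)/(9.7344*l^4 + 2.6208*l^3 - 2.2572*l^2 - 0.3276*l + 0.1521)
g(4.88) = 0.09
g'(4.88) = -0.02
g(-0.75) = -1.91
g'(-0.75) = -6.28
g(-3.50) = -0.17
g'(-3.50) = -0.06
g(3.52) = 0.12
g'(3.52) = -0.03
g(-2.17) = -0.32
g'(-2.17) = -0.19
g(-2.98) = -0.21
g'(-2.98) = -0.09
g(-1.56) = -0.50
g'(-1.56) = -0.47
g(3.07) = 0.13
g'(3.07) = -0.03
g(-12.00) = -0.04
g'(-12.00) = -0.00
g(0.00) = 2.15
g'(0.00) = -1.68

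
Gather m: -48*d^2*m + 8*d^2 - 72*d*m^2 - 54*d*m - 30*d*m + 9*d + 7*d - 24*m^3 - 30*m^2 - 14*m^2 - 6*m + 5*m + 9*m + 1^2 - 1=8*d^2 + 16*d - 24*m^3 + m^2*(-72*d - 44) + m*(-48*d^2 - 84*d + 8)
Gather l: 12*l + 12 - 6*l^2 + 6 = -6*l^2 + 12*l + 18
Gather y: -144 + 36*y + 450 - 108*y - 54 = 252 - 72*y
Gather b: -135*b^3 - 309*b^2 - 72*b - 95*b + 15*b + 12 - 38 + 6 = -135*b^3 - 309*b^2 - 152*b - 20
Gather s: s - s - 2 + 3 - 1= 0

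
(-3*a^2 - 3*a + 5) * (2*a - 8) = -6*a^3 + 18*a^2 + 34*a - 40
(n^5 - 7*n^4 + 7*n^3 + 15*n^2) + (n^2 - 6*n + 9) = n^5 - 7*n^4 + 7*n^3 + 16*n^2 - 6*n + 9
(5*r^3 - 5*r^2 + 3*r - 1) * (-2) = -10*r^3 + 10*r^2 - 6*r + 2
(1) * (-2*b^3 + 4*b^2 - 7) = -2*b^3 + 4*b^2 - 7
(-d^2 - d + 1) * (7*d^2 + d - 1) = -7*d^4 - 8*d^3 + 7*d^2 + 2*d - 1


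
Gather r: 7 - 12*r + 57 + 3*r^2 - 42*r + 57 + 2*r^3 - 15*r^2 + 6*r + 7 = 2*r^3 - 12*r^2 - 48*r + 128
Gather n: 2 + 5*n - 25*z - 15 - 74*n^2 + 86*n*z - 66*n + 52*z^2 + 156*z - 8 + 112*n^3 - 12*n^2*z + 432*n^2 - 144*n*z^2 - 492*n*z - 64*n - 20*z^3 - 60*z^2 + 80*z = 112*n^3 + n^2*(358 - 12*z) + n*(-144*z^2 - 406*z - 125) - 20*z^3 - 8*z^2 + 211*z - 21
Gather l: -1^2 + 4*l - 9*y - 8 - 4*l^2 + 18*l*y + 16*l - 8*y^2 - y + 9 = -4*l^2 + l*(18*y + 20) - 8*y^2 - 10*y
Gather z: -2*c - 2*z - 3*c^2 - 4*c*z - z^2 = -3*c^2 - 2*c - z^2 + z*(-4*c - 2)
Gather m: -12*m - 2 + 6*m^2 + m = 6*m^2 - 11*m - 2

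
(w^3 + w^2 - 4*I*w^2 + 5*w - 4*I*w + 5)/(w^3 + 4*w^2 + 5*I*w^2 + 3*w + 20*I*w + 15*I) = (w^2 - 4*I*w + 5)/(w^2 + w*(3 + 5*I) + 15*I)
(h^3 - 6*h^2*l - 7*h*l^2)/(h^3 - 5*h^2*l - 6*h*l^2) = (h - 7*l)/(h - 6*l)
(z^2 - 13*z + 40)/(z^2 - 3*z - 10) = (z - 8)/(z + 2)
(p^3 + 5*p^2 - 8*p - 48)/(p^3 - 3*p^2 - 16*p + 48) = (p + 4)/(p - 4)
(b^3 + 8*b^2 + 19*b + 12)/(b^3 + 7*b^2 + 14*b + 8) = (b + 3)/(b + 2)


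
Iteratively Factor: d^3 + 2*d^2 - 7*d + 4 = (d - 1)*(d^2 + 3*d - 4) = (d - 1)*(d + 4)*(d - 1)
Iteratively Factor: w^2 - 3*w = (w)*(w - 3)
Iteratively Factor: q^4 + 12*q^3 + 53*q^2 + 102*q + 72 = (q + 3)*(q^3 + 9*q^2 + 26*q + 24) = (q + 3)*(q + 4)*(q^2 + 5*q + 6) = (q + 2)*(q + 3)*(q + 4)*(q + 3)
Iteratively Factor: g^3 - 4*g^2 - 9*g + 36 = (g - 4)*(g^2 - 9) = (g - 4)*(g + 3)*(g - 3)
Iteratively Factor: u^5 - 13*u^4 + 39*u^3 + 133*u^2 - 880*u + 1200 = (u - 5)*(u^4 - 8*u^3 - u^2 + 128*u - 240) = (u - 5)*(u - 3)*(u^3 - 5*u^2 - 16*u + 80) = (u - 5)*(u - 4)*(u - 3)*(u^2 - u - 20) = (u - 5)*(u - 4)*(u - 3)*(u + 4)*(u - 5)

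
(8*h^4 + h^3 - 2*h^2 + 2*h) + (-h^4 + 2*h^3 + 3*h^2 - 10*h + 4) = 7*h^4 + 3*h^3 + h^2 - 8*h + 4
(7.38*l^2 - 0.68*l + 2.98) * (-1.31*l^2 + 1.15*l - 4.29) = -9.6678*l^4 + 9.3778*l^3 - 36.346*l^2 + 6.3442*l - 12.7842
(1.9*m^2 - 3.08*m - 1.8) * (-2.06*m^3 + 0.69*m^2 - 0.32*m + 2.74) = -3.914*m^5 + 7.6558*m^4 + 0.9748*m^3 + 4.9496*m^2 - 7.8632*m - 4.932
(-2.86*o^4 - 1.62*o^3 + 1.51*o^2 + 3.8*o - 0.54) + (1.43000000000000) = -2.86*o^4 - 1.62*o^3 + 1.51*o^2 + 3.8*o + 0.89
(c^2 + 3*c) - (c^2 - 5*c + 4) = 8*c - 4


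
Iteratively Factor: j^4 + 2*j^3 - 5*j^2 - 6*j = (j)*(j^3 + 2*j^2 - 5*j - 6) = j*(j + 1)*(j^2 + j - 6) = j*(j + 1)*(j + 3)*(j - 2)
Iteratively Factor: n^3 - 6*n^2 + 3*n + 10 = (n - 5)*(n^2 - n - 2) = (n - 5)*(n - 2)*(n + 1)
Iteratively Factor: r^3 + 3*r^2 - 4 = (r - 1)*(r^2 + 4*r + 4) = (r - 1)*(r + 2)*(r + 2)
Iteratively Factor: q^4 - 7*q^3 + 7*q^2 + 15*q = (q + 1)*(q^3 - 8*q^2 + 15*q) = (q - 3)*(q + 1)*(q^2 - 5*q) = q*(q - 3)*(q + 1)*(q - 5)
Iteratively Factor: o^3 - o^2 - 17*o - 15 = (o + 3)*(o^2 - 4*o - 5) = (o - 5)*(o + 3)*(o + 1)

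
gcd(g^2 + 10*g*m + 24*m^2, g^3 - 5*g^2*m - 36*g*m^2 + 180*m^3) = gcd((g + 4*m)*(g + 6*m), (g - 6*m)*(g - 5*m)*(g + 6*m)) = g + 6*m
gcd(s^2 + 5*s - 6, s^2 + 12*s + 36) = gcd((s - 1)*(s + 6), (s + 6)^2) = s + 6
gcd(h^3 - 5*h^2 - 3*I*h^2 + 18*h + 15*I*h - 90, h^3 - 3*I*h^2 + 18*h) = h^2 - 3*I*h + 18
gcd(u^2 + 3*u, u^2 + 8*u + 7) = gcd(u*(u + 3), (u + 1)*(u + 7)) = 1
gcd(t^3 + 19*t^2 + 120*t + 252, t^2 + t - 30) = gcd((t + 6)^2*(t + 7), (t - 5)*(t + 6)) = t + 6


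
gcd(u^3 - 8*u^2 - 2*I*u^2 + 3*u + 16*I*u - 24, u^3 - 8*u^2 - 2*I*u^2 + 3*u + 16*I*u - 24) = u^3 + u^2*(-8 - 2*I) + u*(3 + 16*I) - 24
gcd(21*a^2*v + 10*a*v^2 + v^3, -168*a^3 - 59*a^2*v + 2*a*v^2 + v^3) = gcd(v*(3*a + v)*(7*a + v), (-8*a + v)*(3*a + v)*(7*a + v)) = 21*a^2 + 10*a*v + v^2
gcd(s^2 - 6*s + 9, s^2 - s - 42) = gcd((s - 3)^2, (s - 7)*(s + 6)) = 1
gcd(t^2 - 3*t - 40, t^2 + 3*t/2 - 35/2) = t + 5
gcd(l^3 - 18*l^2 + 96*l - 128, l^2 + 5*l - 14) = l - 2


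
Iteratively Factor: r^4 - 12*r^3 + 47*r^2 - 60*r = (r - 3)*(r^3 - 9*r^2 + 20*r) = (r - 5)*(r - 3)*(r^2 - 4*r) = (r - 5)*(r - 4)*(r - 3)*(r)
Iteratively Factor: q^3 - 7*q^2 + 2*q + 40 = (q - 4)*(q^2 - 3*q - 10) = (q - 5)*(q - 4)*(q + 2)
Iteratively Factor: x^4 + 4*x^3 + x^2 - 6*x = (x - 1)*(x^3 + 5*x^2 + 6*x) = (x - 1)*(x + 3)*(x^2 + 2*x) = x*(x - 1)*(x + 3)*(x + 2)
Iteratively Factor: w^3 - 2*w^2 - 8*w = (w + 2)*(w^2 - 4*w) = w*(w + 2)*(w - 4)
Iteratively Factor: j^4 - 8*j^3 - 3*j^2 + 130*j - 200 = (j - 2)*(j^3 - 6*j^2 - 15*j + 100) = (j - 5)*(j - 2)*(j^2 - j - 20) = (j - 5)*(j - 2)*(j + 4)*(j - 5)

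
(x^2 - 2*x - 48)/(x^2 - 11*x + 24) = (x + 6)/(x - 3)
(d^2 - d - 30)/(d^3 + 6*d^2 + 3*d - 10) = (d - 6)/(d^2 + d - 2)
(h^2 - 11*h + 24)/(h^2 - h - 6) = (h - 8)/(h + 2)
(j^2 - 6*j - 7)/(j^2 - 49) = (j + 1)/(j + 7)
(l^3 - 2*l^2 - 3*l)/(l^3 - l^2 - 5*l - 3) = l/(l + 1)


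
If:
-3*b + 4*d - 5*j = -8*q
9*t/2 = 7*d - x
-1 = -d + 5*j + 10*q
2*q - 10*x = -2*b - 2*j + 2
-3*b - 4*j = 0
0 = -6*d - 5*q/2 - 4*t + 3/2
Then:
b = 9008/153855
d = 3721/30771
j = -2252/51285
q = -10147/153855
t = 7226/30771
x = -6470/30771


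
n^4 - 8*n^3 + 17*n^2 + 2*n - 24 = (n - 4)*(n - 3)*(n - 2)*(n + 1)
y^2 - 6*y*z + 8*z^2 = (y - 4*z)*(y - 2*z)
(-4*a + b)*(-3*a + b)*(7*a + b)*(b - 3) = 84*a^3*b - 252*a^3 - 37*a^2*b^2 + 111*a^2*b + b^4 - 3*b^3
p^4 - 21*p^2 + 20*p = p*(p - 4)*(p - 1)*(p + 5)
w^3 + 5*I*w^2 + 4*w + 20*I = (w - 2*I)*(w + 2*I)*(w + 5*I)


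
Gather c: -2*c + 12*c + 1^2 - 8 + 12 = 10*c + 5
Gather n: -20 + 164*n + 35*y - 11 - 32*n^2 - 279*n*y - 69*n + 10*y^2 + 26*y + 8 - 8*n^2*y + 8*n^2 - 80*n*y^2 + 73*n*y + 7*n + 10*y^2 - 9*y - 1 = n^2*(-8*y - 24) + n*(-80*y^2 - 206*y + 102) + 20*y^2 + 52*y - 24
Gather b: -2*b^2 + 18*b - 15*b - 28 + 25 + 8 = -2*b^2 + 3*b + 5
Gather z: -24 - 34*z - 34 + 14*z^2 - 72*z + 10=14*z^2 - 106*z - 48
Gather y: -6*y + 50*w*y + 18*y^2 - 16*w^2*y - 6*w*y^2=y^2*(18 - 6*w) + y*(-16*w^2 + 50*w - 6)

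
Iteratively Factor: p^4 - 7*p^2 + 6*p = (p - 1)*(p^3 + p^2 - 6*p) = p*(p - 1)*(p^2 + p - 6) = p*(p - 2)*(p - 1)*(p + 3)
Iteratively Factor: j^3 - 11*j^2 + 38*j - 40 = (j - 4)*(j^2 - 7*j + 10) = (j - 4)*(j - 2)*(j - 5)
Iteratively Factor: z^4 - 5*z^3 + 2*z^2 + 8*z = (z + 1)*(z^3 - 6*z^2 + 8*z) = (z - 2)*(z + 1)*(z^2 - 4*z) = z*(z - 2)*(z + 1)*(z - 4)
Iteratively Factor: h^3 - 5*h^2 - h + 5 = (h - 5)*(h^2 - 1) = (h - 5)*(h + 1)*(h - 1)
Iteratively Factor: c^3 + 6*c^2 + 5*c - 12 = (c - 1)*(c^2 + 7*c + 12) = (c - 1)*(c + 3)*(c + 4)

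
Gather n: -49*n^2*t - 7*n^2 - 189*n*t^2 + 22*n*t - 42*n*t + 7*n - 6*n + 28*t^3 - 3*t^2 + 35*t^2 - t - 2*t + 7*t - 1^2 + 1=n^2*(-49*t - 7) + n*(-189*t^2 - 20*t + 1) + 28*t^3 + 32*t^2 + 4*t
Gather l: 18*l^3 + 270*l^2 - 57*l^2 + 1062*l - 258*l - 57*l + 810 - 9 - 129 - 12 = 18*l^3 + 213*l^2 + 747*l + 660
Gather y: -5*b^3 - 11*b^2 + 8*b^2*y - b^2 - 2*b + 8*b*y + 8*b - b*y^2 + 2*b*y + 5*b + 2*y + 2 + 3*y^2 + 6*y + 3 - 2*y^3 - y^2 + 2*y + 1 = -5*b^3 - 12*b^2 + 11*b - 2*y^3 + y^2*(2 - b) + y*(8*b^2 + 10*b + 10) + 6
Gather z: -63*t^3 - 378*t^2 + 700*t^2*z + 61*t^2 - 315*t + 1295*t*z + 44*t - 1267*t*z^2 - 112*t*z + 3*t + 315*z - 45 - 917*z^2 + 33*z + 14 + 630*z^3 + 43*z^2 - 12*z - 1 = -63*t^3 - 317*t^2 - 268*t + 630*z^3 + z^2*(-1267*t - 874) + z*(700*t^2 + 1183*t + 336) - 32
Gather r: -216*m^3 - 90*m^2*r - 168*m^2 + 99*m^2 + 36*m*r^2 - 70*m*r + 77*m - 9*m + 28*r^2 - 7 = -216*m^3 - 69*m^2 + 68*m + r^2*(36*m + 28) + r*(-90*m^2 - 70*m) - 7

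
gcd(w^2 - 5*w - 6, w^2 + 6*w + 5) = w + 1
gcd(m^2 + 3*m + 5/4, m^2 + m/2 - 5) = m + 5/2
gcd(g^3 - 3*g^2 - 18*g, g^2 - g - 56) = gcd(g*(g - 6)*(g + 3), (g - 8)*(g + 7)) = 1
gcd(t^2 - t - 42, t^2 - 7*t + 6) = 1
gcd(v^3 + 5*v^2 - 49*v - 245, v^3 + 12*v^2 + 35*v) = v^2 + 12*v + 35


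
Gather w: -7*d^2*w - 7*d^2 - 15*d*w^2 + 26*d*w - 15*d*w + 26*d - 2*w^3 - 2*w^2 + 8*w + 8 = -7*d^2 + 26*d - 2*w^3 + w^2*(-15*d - 2) + w*(-7*d^2 + 11*d + 8) + 8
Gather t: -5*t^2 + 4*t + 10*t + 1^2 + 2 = -5*t^2 + 14*t + 3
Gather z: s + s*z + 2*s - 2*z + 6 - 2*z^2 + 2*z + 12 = s*z + 3*s - 2*z^2 + 18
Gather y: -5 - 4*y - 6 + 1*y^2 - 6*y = y^2 - 10*y - 11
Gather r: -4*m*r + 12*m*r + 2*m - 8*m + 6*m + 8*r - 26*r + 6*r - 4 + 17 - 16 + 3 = r*(8*m - 12)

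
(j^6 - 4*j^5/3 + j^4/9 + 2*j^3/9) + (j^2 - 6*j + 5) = j^6 - 4*j^5/3 + j^4/9 + 2*j^3/9 + j^2 - 6*j + 5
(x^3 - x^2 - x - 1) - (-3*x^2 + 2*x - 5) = x^3 + 2*x^2 - 3*x + 4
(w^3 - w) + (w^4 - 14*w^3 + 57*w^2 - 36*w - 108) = w^4 - 13*w^3 + 57*w^2 - 37*w - 108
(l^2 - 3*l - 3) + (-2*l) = l^2 - 5*l - 3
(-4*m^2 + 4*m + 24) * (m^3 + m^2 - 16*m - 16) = -4*m^5 + 92*m^3 + 24*m^2 - 448*m - 384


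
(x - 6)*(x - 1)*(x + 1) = x^3 - 6*x^2 - x + 6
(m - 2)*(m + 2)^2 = m^3 + 2*m^2 - 4*m - 8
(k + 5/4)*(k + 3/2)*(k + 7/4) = k^3 + 9*k^2/2 + 107*k/16 + 105/32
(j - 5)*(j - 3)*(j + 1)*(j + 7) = j^4 - 42*j^2 + 64*j + 105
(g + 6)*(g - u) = g^2 - g*u + 6*g - 6*u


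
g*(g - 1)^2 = g^3 - 2*g^2 + g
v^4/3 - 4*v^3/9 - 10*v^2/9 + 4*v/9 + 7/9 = (v/3 + 1/3)*(v - 7/3)*(v - 1)*(v + 1)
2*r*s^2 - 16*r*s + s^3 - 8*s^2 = s*(2*r + s)*(s - 8)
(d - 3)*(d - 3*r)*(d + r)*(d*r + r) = d^4*r - 2*d^3*r^2 - 2*d^3*r - 3*d^2*r^3 + 4*d^2*r^2 - 3*d^2*r + 6*d*r^3 + 6*d*r^2 + 9*r^3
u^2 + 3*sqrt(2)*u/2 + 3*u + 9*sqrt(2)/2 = (u + 3)*(u + 3*sqrt(2)/2)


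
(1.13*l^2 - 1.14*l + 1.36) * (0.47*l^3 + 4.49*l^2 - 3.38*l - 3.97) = 0.5311*l^5 + 4.5379*l^4 - 8.2988*l^3 + 5.4735*l^2 - 0.0709999999999997*l - 5.3992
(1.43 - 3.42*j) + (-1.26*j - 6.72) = -4.68*j - 5.29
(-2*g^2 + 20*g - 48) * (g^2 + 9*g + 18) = -2*g^4 + 2*g^3 + 96*g^2 - 72*g - 864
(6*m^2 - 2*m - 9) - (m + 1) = 6*m^2 - 3*m - 10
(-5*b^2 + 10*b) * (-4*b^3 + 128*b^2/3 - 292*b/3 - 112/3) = 20*b^5 - 760*b^4/3 + 2740*b^3/3 - 2360*b^2/3 - 1120*b/3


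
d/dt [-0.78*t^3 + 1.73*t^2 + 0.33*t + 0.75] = -2.34*t^2 + 3.46*t + 0.33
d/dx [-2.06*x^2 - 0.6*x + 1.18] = -4.12*x - 0.6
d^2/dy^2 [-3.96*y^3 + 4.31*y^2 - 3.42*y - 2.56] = 8.62 - 23.76*y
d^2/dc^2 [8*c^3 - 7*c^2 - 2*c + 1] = 48*c - 14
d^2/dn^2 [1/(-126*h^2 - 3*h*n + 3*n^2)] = 2*(-42*h^2 - h*n + n^2 - (h - 2*n)^2)/(3*(42*h^2 + h*n - n^2)^3)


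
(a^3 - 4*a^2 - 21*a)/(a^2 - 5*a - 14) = a*(a + 3)/(a + 2)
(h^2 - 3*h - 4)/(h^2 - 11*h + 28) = (h + 1)/(h - 7)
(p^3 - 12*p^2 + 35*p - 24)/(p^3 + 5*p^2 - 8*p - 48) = (p^2 - 9*p + 8)/(p^2 + 8*p + 16)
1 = 1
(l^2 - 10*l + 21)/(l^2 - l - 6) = (l - 7)/(l + 2)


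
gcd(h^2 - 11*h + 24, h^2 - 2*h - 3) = h - 3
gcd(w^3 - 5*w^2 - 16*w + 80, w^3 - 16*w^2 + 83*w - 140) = w^2 - 9*w + 20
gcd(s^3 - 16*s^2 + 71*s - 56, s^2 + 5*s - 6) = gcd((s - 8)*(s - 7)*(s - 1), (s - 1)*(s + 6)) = s - 1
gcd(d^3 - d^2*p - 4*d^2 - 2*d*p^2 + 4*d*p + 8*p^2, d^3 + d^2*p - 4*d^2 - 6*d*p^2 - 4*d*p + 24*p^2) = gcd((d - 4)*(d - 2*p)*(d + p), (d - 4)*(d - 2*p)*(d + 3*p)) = -d^2 + 2*d*p + 4*d - 8*p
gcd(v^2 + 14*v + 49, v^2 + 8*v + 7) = v + 7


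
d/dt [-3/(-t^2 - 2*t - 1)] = 6*(-t - 1)/(t^2 + 2*t + 1)^2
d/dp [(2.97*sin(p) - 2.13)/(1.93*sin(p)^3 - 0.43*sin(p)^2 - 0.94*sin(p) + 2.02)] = (-11.4642*sin(p)^3 + 13.6098*sin(p)^2 - 1.8318*sin(p) + 3.9972)*cos(p)/(3.7249*sin(p)^6 - 1.6598*sin(p)^5 - 3.4435*sin(p)^4 + 8.6056*sin(p)^3 - 0.8536*sin(p)^2 - 3.7976*sin(p) + 4.0804)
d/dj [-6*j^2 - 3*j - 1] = -12*j - 3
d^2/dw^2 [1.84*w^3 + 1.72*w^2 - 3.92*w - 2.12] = 11.04*w + 3.44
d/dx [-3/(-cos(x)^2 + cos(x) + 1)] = 3*(2*cos(x) - 1)*sin(x)/(sin(x)^2 + cos(x))^2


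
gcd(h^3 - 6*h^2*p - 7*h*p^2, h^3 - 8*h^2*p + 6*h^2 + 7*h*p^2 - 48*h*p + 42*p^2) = -h + 7*p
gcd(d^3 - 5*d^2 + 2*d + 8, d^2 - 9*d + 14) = d - 2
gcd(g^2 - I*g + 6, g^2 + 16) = 1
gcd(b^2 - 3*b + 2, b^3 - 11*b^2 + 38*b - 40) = b - 2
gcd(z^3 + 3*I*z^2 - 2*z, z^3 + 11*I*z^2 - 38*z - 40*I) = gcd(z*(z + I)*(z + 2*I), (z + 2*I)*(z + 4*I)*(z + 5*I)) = z + 2*I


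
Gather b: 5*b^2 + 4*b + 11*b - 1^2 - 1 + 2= 5*b^2 + 15*b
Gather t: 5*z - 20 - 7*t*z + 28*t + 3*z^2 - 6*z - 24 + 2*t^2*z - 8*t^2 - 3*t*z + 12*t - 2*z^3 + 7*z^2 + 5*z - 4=t^2*(2*z - 8) + t*(40 - 10*z) - 2*z^3 + 10*z^2 + 4*z - 48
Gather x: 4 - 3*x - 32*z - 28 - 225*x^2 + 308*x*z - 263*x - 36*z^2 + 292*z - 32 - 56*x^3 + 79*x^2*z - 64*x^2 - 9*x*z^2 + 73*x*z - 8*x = -56*x^3 + x^2*(79*z - 289) + x*(-9*z^2 + 381*z - 274) - 36*z^2 + 260*z - 56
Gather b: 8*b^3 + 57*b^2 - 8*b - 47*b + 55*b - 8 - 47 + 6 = 8*b^3 + 57*b^2 - 49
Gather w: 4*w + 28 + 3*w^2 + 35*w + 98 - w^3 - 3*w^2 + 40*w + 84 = -w^3 + 79*w + 210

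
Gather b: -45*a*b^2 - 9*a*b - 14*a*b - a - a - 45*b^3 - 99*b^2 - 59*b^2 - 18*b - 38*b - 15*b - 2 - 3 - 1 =-2*a - 45*b^3 + b^2*(-45*a - 158) + b*(-23*a - 71) - 6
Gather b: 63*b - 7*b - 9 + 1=56*b - 8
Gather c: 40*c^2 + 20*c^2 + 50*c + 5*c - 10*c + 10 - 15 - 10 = 60*c^2 + 45*c - 15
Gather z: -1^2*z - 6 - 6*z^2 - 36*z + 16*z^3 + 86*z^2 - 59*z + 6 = 16*z^3 + 80*z^2 - 96*z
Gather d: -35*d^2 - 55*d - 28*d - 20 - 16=-35*d^2 - 83*d - 36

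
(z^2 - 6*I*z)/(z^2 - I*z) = (z - 6*I)/(z - I)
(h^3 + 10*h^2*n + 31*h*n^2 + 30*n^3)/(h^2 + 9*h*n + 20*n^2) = (h^2 + 5*h*n + 6*n^2)/(h + 4*n)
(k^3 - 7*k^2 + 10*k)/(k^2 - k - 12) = k*(-k^2 + 7*k - 10)/(-k^2 + k + 12)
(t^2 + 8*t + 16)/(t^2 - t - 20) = (t + 4)/(t - 5)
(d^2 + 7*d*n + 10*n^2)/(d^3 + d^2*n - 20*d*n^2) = (d + 2*n)/(d*(d - 4*n))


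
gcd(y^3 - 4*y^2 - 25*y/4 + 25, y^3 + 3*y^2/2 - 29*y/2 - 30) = y^2 - 3*y/2 - 10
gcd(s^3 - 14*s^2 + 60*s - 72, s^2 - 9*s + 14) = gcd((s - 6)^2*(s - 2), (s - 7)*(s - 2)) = s - 2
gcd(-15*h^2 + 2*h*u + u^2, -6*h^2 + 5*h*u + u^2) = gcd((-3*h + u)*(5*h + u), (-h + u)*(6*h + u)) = 1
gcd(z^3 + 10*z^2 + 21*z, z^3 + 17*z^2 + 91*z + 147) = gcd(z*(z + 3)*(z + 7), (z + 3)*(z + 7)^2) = z^2 + 10*z + 21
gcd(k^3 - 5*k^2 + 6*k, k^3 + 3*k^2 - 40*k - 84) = 1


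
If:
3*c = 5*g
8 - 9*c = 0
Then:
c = 8/9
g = 8/15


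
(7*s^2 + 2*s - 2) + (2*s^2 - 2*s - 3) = 9*s^2 - 5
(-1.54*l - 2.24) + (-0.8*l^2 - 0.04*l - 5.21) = -0.8*l^2 - 1.58*l - 7.45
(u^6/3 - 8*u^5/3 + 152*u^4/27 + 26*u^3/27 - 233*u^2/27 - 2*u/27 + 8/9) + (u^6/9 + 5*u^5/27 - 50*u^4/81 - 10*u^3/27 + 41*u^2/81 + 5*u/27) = 4*u^6/9 - 67*u^5/27 + 406*u^4/81 + 16*u^3/27 - 658*u^2/81 + u/9 + 8/9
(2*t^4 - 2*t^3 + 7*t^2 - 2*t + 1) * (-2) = -4*t^4 + 4*t^3 - 14*t^2 + 4*t - 2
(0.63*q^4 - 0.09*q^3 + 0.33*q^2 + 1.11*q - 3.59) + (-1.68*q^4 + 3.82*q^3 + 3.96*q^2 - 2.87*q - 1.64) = -1.05*q^4 + 3.73*q^3 + 4.29*q^2 - 1.76*q - 5.23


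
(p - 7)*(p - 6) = p^2 - 13*p + 42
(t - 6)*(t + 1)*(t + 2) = t^3 - 3*t^2 - 16*t - 12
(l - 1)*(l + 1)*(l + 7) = l^3 + 7*l^2 - l - 7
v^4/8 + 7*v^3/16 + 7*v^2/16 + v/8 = v*(v/4 + 1/4)*(v/2 + 1)*(v + 1/2)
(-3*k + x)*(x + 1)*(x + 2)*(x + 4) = -3*k*x^3 - 21*k*x^2 - 42*k*x - 24*k + x^4 + 7*x^3 + 14*x^2 + 8*x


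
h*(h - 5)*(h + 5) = h^3 - 25*h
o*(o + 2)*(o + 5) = o^3 + 7*o^2 + 10*o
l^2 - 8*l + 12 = (l - 6)*(l - 2)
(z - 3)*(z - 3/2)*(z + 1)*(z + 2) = z^4 - 3*z^3/2 - 7*z^2 + 9*z/2 + 9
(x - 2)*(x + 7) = x^2 + 5*x - 14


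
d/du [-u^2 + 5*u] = 5 - 2*u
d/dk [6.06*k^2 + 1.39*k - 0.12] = 12.12*k + 1.39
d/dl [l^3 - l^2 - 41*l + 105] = 3*l^2 - 2*l - 41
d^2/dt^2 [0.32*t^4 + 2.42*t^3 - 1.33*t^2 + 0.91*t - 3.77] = 3.84*t^2 + 14.52*t - 2.66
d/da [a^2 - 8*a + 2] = 2*a - 8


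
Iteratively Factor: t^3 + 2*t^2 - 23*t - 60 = (t + 4)*(t^2 - 2*t - 15) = (t + 3)*(t + 4)*(t - 5)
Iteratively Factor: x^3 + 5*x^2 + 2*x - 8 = (x - 1)*(x^2 + 6*x + 8) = (x - 1)*(x + 4)*(x + 2)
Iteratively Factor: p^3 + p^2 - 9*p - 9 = (p - 3)*(p^2 + 4*p + 3) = (p - 3)*(p + 1)*(p + 3)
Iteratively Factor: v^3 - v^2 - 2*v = (v - 2)*(v^2 + v) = (v - 2)*(v + 1)*(v)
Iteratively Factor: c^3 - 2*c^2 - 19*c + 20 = (c + 4)*(c^2 - 6*c + 5) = (c - 5)*(c + 4)*(c - 1)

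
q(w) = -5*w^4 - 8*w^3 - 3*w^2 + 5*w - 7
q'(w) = -20*w^3 - 24*w^2 - 6*w + 5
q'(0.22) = 2.31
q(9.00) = -38842.00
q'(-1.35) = 18.57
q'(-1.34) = 18.07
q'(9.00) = -16573.00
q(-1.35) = -16.14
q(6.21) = -9443.46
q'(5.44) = -3957.67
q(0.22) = -6.14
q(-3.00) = -238.00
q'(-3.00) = 347.00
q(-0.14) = -7.74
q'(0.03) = 4.80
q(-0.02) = -7.10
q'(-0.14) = 5.42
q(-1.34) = -15.96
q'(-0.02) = 5.11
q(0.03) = -6.85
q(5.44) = -5735.40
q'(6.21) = -5747.46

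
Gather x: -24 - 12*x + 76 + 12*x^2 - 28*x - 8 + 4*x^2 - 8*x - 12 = 16*x^2 - 48*x + 32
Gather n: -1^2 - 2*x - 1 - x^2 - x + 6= -x^2 - 3*x + 4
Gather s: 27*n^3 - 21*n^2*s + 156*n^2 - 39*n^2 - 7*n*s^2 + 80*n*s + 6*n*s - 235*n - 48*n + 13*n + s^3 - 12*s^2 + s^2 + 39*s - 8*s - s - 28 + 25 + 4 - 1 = 27*n^3 + 117*n^2 - 270*n + s^3 + s^2*(-7*n - 11) + s*(-21*n^2 + 86*n + 30)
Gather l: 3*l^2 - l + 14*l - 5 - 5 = 3*l^2 + 13*l - 10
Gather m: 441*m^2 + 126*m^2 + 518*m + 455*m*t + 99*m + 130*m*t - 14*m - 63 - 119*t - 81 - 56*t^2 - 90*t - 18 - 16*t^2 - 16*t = 567*m^2 + m*(585*t + 603) - 72*t^2 - 225*t - 162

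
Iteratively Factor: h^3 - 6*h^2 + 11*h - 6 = (h - 1)*(h^2 - 5*h + 6) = (h - 3)*(h - 1)*(h - 2)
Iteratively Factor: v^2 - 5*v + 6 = (v - 3)*(v - 2)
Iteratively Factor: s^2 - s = (s - 1)*(s)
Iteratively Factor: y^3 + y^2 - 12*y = (y)*(y^2 + y - 12) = y*(y + 4)*(y - 3)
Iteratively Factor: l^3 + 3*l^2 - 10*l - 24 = (l - 3)*(l^2 + 6*l + 8) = (l - 3)*(l + 2)*(l + 4)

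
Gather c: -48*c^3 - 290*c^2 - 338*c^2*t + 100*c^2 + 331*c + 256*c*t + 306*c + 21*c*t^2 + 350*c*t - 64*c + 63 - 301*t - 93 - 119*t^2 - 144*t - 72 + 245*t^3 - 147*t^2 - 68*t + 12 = -48*c^3 + c^2*(-338*t - 190) + c*(21*t^2 + 606*t + 573) + 245*t^3 - 266*t^2 - 513*t - 90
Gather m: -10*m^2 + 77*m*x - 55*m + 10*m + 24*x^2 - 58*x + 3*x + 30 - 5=-10*m^2 + m*(77*x - 45) + 24*x^2 - 55*x + 25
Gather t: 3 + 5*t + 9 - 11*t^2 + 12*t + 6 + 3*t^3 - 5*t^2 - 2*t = 3*t^3 - 16*t^2 + 15*t + 18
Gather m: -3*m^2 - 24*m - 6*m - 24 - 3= -3*m^2 - 30*m - 27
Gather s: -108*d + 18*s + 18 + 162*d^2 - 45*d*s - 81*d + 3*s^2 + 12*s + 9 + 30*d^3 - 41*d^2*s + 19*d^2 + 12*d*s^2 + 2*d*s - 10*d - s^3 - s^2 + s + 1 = 30*d^3 + 181*d^2 - 199*d - s^3 + s^2*(12*d + 2) + s*(-41*d^2 - 43*d + 31) + 28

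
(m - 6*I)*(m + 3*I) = m^2 - 3*I*m + 18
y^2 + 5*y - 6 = (y - 1)*(y + 6)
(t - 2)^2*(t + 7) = t^3 + 3*t^2 - 24*t + 28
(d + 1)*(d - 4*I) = d^2 + d - 4*I*d - 4*I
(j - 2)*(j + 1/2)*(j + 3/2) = j^3 - 13*j/4 - 3/2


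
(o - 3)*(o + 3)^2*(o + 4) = o^4 + 7*o^3 + 3*o^2 - 63*o - 108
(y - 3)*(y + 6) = y^2 + 3*y - 18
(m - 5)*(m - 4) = m^2 - 9*m + 20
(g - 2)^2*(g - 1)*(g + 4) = g^4 - g^3 - 12*g^2 + 28*g - 16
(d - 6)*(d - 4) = d^2 - 10*d + 24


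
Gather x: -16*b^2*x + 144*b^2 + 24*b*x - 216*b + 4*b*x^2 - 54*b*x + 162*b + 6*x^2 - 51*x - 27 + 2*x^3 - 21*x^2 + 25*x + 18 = 144*b^2 - 54*b + 2*x^3 + x^2*(4*b - 15) + x*(-16*b^2 - 30*b - 26) - 9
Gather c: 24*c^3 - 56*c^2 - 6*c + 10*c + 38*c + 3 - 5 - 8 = 24*c^3 - 56*c^2 + 42*c - 10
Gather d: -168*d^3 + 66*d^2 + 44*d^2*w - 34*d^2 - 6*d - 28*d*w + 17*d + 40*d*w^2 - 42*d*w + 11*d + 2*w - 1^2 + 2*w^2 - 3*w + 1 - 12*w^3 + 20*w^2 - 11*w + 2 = -168*d^3 + d^2*(44*w + 32) + d*(40*w^2 - 70*w + 22) - 12*w^3 + 22*w^2 - 12*w + 2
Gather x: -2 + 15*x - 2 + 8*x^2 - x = 8*x^2 + 14*x - 4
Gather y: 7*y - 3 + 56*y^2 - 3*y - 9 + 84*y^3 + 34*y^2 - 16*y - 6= 84*y^3 + 90*y^2 - 12*y - 18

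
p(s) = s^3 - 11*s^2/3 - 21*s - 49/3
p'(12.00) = 323.00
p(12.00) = 931.67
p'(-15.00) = 764.00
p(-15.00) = -3901.33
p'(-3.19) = 32.92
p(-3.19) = -19.12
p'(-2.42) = 14.32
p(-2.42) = -1.16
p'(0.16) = -22.10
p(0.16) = -19.78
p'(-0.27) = -18.80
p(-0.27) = -10.95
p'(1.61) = -25.03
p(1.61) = -55.47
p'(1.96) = -23.85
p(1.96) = -64.05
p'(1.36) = -25.42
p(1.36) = -49.16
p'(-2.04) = 6.44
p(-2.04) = 2.76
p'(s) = 3*s^2 - 22*s/3 - 21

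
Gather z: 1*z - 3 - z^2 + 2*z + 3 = -z^2 + 3*z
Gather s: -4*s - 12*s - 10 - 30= -16*s - 40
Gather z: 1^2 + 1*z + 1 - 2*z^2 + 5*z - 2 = -2*z^2 + 6*z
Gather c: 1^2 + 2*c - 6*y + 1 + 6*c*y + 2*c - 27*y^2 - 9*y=c*(6*y + 4) - 27*y^2 - 15*y + 2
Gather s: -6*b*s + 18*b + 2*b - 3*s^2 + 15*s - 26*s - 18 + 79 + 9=20*b - 3*s^2 + s*(-6*b - 11) + 70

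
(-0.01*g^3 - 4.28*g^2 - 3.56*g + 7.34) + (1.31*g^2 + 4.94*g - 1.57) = -0.01*g^3 - 2.97*g^2 + 1.38*g + 5.77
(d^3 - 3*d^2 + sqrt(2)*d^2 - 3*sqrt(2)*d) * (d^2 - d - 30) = d^5 - 4*d^4 + sqrt(2)*d^4 - 27*d^3 - 4*sqrt(2)*d^3 - 27*sqrt(2)*d^2 + 90*d^2 + 90*sqrt(2)*d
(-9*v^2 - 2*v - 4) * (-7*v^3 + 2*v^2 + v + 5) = 63*v^5 - 4*v^4 + 15*v^3 - 55*v^2 - 14*v - 20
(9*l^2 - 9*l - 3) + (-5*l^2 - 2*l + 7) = 4*l^2 - 11*l + 4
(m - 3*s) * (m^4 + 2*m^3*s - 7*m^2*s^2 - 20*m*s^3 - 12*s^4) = m^5 - m^4*s - 13*m^3*s^2 + m^2*s^3 + 48*m*s^4 + 36*s^5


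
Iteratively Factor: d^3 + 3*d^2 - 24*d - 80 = (d + 4)*(d^2 - d - 20) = (d + 4)^2*(d - 5)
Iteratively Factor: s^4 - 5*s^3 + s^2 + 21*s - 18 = (s + 2)*(s^3 - 7*s^2 + 15*s - 9) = (s - 3)*(s + 2)*(s^2 - 4*s + 3) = (s - 3)*(s - 1)*(s + 2)*(s - 3)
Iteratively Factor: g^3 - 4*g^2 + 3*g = (g)*(g^2 - 4*g + 3) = g*(g - 1)*(g - 3)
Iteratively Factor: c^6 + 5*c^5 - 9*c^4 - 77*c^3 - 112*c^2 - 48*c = (c + 1)*(c^5 + 4*c^4 - 13*c^3 - 64*c^2 - 48*c) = (c - 4)*(c + 1)*(c^4 + 8*c^3 + 19*c^2 + 12*c) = (c - 4)*(c + 1)*(c + 4)*(c^3 + 4*c^2 + 3*c) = c*(c - 4)*(c + 1)*(c + 4)*(c^2 + 4*c + 3) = c*(c - 4)*(c + 1)*(c + 3)*(c + 4)*(c + 1)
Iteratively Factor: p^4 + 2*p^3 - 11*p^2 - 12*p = (p - 3)*(p^3 + 5*p^2 + 4*p) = p*(p - 3)*(p^2 + 5*p + 4) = p*(p - 3)*(p + 4)*(p + 1)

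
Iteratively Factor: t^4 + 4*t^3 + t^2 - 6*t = (t)*(t^3 + 4*t^2 + t - 6) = t*(t + 3)*(t^2 + t - 2) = t*(t + 2)*(t + 3)*(t - 1)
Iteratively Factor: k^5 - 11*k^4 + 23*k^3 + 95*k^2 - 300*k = (k - 4)*(k^4 - 7*k^3 - 5*k^2 + 75*k) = (k - 5)*(k - 4)*(k^3 - 2*k^2 - 15*k) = k*(k - 5)*(k - 4)*(k^2 - 2*k - 15) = k*(k - 5)^2*(k - 4)*(k + 3)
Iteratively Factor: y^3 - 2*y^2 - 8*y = (y)*(y^2 - 2*y - 8) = y*(y - 4)*(y + 2)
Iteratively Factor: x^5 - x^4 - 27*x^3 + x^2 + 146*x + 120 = (x + 2)*(x^4 - 3*x^3 - 21*x^2 + 43*x + 60) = (x + 1)*(x + 2)*(x^3 - 4*x^2 - 17*x + 60) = (x - 3)*(x + 1)*(x + 2)*(x^2 - x - 20) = (x - 5)*(x - 3)*(x + 1)*(x + 2)*(x + 4)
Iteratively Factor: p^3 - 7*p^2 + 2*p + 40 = (p + 2)*(p^2 - 9*p + 20) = (p - 5)*(p + 2)*(p - 4)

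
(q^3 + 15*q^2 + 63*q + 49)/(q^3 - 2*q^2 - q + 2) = (q^2 + 14*q + 49)/(q^2 - 3*q + 2)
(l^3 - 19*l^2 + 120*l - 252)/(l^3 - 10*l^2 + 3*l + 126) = (l - 6)/(l + 3)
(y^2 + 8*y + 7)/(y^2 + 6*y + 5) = (y + 7)/(y + 5)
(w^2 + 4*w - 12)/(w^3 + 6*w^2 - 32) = (w + 6)/(w^2 + 8*w + 16)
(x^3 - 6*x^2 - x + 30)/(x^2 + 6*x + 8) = (x^2 - 8*x + 15)/(x + 4)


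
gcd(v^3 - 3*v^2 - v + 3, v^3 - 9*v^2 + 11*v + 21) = v^2 - 2*v - 3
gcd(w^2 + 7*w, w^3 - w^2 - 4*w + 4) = 1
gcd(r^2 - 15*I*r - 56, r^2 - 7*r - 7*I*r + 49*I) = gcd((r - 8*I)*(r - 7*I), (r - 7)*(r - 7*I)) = r - 7*I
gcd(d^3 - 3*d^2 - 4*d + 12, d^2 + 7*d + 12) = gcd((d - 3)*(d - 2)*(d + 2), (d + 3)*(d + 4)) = 1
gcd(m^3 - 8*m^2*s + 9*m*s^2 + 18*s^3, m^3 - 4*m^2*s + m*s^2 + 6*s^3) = -m^2 + 2*m*s + 3*s^2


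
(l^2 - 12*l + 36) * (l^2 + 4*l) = l^4 - 8*l^3 - 12*l^2 + 144*l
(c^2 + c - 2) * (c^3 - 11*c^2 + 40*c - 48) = c^5 - 10*c^4 + 27*c^3 + 14*c^2 - 128*c + 96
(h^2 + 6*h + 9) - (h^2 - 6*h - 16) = 12*h + 25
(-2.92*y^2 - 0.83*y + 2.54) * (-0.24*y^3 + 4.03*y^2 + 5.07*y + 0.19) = 0.7008*y^5 - 11.5684*y^4 - 18.7589*y^3 + 5.4733*y^2 + 12.7201*y + 0.4826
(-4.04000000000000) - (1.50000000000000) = -5.54000000000000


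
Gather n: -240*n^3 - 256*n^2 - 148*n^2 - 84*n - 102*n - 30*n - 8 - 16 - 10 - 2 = -240*n^3 - 404*n^2 - 216*n - 36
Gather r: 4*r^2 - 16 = 4*r^2 - 16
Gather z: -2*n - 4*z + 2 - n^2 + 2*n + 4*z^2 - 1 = -n^2 + 4*z^2 - 4*z + 1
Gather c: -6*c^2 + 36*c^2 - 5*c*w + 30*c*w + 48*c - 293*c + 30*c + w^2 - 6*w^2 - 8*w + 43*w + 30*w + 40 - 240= 30*c^2 + c*(25*w - 215) - 5*w^2 + 65*w - 200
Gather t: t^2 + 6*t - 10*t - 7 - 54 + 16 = t^2 - 4*t - 45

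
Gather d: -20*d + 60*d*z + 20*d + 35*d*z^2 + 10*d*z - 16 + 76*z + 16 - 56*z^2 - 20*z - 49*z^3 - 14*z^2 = d*(35*z^2 + 70*z) - 49*z^3 - 70*z^2 + 56*z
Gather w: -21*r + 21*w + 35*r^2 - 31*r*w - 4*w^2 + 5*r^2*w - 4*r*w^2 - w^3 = 35*r^2 - 21*r - w^3 + w^2*(-4*r - 4) + w*(5*r^2 - 31*r + 21)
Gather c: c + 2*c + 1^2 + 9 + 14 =3*c + 24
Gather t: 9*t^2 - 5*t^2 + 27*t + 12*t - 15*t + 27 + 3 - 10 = 4*t^2 + 24*t + 20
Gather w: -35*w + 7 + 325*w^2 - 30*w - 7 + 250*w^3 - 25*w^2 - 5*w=250*w^3 + 300*w^2 - 70*w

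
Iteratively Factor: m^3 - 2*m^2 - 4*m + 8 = (m - 2)*(m^2 - 4) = (m - 2)*(m + 2)*(m - 2)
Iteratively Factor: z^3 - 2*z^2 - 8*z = (z)*(z^2 - 2*z - 8) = z*(z - 4)*(z + 2)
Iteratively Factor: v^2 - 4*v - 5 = (v + 1)*(v - 5)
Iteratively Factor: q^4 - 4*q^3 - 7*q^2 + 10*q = (q)*(q^3 - 4*q^2 - 7*q + 10) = q*(q - 1)*(q^2 - 3*q - 10) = q*(q - 5)*(q - 1)*(q + 2)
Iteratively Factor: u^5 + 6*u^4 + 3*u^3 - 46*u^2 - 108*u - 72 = (u + 2)*(u^4 + 4*u^3 - 5*u^2 - 36*u - 36) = (u + 2)*(u + 3)*(u^3 + u^2 - 8*u - 12) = (u - 3)*(u + 2)*(u + 3)*(u^2 + 4*u + 4) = (u - 3)*(u + 2)^2*(u + 3)*(u + 2)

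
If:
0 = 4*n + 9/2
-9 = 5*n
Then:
No Solution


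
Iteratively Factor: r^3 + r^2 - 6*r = (r)*(r^2 + r - 6) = r*(r + 3)*(r - 2)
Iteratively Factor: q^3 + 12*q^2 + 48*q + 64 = (q + 4)*(q^2 + 8*q + 16) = (q + 4)^2*(q + 4)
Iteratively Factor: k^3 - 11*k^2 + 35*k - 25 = (k - 5)*(k^2 - 6*k + 5) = (k - 5)*(k - 1)*(k - 5)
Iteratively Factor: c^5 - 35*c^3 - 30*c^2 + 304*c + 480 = (c - 4)*(c^4 + 4*c^3 - 19*c^2 - 106*c - 120) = (c - 5)*(c - 4)*(c^3 + 9*c^2 + 26*c + 24) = (c - 5)*(c - 4)*(c + 4)*(c^2 + 5*c + 6) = (c - 5)*(c - 4)*(c + 2)*(c + 4)*(c + 3)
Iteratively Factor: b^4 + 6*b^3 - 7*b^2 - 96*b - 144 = (b + 3)*(b^3 + 3*b^2 - 16*b - 48) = (b - 4)*(b + 3)*(b^2 + 7*b + 12) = (b - 4)*(b + 3)^2*(b + 4)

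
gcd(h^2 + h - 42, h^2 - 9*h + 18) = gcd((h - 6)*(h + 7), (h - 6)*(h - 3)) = h - 6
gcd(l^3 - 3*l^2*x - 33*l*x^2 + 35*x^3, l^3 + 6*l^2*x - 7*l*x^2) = -l + x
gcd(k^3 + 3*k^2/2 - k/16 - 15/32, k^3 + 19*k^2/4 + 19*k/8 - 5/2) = k^2 + 3*k/4 - 5/8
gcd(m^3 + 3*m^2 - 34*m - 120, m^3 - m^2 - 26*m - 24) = m^2 - 2*m - 24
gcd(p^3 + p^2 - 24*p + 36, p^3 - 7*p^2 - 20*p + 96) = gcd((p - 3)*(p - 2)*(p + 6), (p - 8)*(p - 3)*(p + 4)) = p - 3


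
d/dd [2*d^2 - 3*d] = 4*d - 3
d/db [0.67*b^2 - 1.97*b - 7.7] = 1.34*b - 1.97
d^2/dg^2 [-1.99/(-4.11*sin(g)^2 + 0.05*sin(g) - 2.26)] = (-134.461116*sin(g)^4 + 1.226835*sin(g)^3 + 275.623955*sin(g)^2 - 2.67854*sin(g) - 36.958678)/(4.11*sin(g)^2 - 0.05*sin(g) + 2.26)^3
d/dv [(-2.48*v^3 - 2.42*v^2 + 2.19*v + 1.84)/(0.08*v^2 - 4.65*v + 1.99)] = (-0.1984*v^4 + 23.064*v^3 - 3.7278*v^2 - 9.926*v + 12.9141)/(0.0064*v^4 - 0.744*v^3 + 21.9409*v^2 - 18.507*v + 3.9601)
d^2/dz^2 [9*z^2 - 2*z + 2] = 18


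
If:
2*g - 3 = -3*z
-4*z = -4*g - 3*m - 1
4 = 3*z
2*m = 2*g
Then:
No Solution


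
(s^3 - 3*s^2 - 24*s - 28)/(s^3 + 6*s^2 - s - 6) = (s^3 - 3*s^2 - 24*s - 28)/(s^3 + 6*s^2 - s - 6)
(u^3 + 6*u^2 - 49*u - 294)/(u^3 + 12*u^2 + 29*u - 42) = (u - 7)/(u - 1)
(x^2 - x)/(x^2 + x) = (x - 1)/(x + 1)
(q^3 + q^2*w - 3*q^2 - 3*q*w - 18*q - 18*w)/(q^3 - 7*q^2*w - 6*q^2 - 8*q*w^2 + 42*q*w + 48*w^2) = (q + 3)/(q - 8*w)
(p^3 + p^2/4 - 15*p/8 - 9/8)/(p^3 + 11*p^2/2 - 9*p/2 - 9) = (p + 3/4)/(p + 6)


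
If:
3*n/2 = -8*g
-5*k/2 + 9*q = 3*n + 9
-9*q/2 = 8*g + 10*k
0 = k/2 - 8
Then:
No Solution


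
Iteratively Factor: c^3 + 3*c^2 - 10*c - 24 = (c + 2)*(c^2 + c - 12) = (c - 3)*(c + 2)*(c + 4)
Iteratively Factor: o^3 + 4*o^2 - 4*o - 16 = (o - 2)*(o^2 + 6*o + 8) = (o - 2)*(o + 4)*(o + 2)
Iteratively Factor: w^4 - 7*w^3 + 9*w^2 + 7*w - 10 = (w - 5)*(w^3 - 2*w^2 - w + 2) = (w - 5)*(w + 1)*(w^2 - 3*w + 2) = (w - 5)*(w - 1)*(w + 1)*(w - 2)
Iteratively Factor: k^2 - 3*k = (k - 3)*(k)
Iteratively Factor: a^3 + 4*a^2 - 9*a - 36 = (a - 3)*(a^2 + 7*a + 12) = (a - 3)*(a + 3)*(a + 4)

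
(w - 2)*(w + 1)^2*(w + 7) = w^4 + 7*w^3 - 3*w^2 - 23*w - 14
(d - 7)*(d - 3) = d^2 - 10*d + 21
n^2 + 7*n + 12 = (n + 3)*(n + 4)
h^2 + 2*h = h*(h + 2)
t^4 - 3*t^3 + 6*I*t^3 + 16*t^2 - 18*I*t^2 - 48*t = t*(t - 3)*(t - 2*I)*(t + 8*I)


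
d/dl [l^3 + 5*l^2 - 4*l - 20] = 3*l^2 + 10*l - 4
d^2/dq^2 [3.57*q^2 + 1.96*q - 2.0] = 7.14000000000000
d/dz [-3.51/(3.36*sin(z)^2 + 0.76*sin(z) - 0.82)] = (23.5872*sin(z) + 2.6676)*cos(z)/(3.36*sin(z)^2 + 0.76*sin(z) - 0.82)^2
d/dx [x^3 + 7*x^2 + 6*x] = 3*x^2 + 14*x + 6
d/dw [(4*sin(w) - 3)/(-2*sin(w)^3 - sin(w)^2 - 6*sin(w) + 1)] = 2*(8*sin(w)^3 - 7*sin(w)^2 - 3*sin(w) - 7)*cos(w)/(2*sin(w)^3 + sin(w)^2 + 6*sin(w) - 1)^2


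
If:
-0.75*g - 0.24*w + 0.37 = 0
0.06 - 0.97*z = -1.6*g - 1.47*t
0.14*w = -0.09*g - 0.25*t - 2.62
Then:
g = 0.266242143112014*z + 4.56034364449812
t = 0.370076578925699*z - 5.00445566748095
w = -0.832006697225043*z - 12.70940722239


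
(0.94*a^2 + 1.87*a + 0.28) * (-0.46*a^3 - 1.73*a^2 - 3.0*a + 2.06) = -0.4324*a^5 - 2.4864*a^4 - 6.1839*a^3 - 4.158*a^2 + 3.0122*a + 0.5768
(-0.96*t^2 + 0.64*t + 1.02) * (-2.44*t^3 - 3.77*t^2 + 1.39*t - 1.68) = 2.3424*t^5 + 2.0576*t^4 - 6.236*t^3 - 1.343*t^2 + 0.3426*t - 1.7136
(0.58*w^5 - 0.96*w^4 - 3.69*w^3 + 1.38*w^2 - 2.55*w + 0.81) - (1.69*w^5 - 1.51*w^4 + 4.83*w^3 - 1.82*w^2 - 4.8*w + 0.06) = -1.11*w^5 + 0.55*w^4 - 8.52*w^3 + 3.2*w^2 + 2.25*w + 0.75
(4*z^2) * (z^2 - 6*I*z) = 4*z^4 - 24*I*z^3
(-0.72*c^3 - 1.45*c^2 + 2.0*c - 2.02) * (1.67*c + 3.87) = -1.2024*c^4 - 5.2079*c^3 - 2.2715*c^2 + 4.3666*c - 7.8174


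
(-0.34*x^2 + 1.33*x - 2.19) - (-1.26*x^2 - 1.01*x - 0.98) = 0.92*x^2 + 2.34*x - 1.21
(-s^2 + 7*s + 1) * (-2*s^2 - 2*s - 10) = 2*s^4 - 12*s^3 - 6*s^2 - 72*s - 10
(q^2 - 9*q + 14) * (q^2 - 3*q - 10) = q^4 - 12*q^3 + 31*q^2 + 48*q - 140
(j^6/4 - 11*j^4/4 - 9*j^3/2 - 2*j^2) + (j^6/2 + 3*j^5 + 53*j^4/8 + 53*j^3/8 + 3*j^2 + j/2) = 3*j^6/4 + 3*j^5 + 31*j^4/8 + 17*j^3/8 + j^2 + j/2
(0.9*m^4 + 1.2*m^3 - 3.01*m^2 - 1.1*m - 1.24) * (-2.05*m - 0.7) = -1.845*m^5 - 3.09*m^4 + 5.3305*m^3 + 4.362*m^2 + 3.312*m + 0.868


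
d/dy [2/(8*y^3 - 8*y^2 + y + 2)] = 2*(-24*y^2 + 16*y - 1)/(8*y^3 - 8*y^2 + y + 2)^2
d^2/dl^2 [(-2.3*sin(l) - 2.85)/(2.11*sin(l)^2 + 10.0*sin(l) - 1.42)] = (10.23983*sin(l)^5 + 2.22394000000003*sin(l)^4 + 201.2729*sin(l)^3 + 275.68577*sin(l)^2 - 357.04984*sin(l) - 652.39834)/(2.11*sin(l)^2 + 10.0*sin(l) - 1.42)^3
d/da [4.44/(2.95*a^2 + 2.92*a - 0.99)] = (-26.196*a - 12.9648)/(2.95*a^2 + 2.92*a - 0.99)^2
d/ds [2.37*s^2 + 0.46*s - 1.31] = 4.74*s + 0.46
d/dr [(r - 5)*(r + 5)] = 2*r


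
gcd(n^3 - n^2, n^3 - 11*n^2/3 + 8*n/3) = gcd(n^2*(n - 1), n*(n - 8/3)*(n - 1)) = n^2 - n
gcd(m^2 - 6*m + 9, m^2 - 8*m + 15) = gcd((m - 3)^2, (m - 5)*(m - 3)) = m - 3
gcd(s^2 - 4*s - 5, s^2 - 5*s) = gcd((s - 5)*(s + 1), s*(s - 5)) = s - 5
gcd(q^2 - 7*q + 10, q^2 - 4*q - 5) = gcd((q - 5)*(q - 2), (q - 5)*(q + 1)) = q - 5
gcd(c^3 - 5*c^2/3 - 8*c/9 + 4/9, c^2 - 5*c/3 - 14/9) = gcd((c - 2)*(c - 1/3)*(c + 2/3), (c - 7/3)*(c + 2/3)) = c + 2/3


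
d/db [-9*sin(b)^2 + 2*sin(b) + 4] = 2*(1 - 9*sin(b))*cos(b)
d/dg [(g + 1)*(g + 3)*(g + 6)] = 3*g^2 + 20*g + 27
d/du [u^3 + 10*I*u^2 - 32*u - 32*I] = 3*u^2 + 20*I*u - 32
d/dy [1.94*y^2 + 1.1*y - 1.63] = 3.88*y + 1.1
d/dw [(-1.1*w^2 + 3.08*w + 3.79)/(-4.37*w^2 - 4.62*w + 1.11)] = (18.5416*w^2 + 30.6826*w + 20.9286)/(19.0969*w^4 + 40.3788*w^3 + 11.643*w^2 - 10.2564*w + 1.2321)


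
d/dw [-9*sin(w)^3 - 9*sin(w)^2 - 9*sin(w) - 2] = 9*(-2*sin(w) + 3*cos(w)^2 - 4)*cos(w)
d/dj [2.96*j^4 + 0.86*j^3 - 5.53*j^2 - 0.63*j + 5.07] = 11.84*j^3 + 2.58*j^2 - 11.06*j - 0.63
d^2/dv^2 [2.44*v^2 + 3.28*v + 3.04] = 4.88000000000000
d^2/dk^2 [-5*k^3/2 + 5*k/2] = -15*k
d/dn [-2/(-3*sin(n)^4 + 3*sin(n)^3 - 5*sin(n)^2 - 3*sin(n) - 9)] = 2*(-12*sin(n)^3 + 9*sin(n)^2 - 10*sin(n) - 3)*cos(n)/(3*sin(n)^4 - 3*sin(n)^3 + 5*sin(n)^2 + 3*sin(n) + 9)^2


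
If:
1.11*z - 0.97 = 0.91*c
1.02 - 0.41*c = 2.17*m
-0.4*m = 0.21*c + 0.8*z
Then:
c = -1.12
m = 0.68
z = -0.05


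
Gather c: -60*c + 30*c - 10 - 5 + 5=-30*c - 10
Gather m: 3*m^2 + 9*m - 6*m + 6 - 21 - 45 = 3*m^2 + 3*m - 60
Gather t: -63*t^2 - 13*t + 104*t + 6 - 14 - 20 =-63*t^2 + 91*t - 28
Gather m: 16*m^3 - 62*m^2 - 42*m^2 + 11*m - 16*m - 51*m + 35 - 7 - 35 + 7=16*m^3 - 104*m^2 - 56*m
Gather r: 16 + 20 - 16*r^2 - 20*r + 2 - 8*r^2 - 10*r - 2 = -24*r^2 - 30*r + 36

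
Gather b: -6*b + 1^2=1 - 6*b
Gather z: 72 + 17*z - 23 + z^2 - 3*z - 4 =z^2 + 14*z + 45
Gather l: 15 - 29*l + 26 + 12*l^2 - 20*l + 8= 12*l^2 - 49*l + 49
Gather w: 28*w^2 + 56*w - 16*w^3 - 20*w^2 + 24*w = -16*w^3 + 8*w^2 + 80*w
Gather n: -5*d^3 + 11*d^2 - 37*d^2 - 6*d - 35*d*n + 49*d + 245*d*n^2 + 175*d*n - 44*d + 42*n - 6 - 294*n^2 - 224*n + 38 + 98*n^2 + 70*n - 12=-5*d^3 - 26*d^2 - d + n^2*(245*d - 196) + n*(140*d - 112) + 20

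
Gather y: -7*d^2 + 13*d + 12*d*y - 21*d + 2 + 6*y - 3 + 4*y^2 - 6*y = -7*d^2 + 12*d*y - 8*d + 4*y^2 - 1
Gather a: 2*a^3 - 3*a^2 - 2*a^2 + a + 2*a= 2*a^3 - 5*a^2 + 3*a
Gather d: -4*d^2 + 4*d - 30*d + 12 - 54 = -4*d^2 - 26*d - 42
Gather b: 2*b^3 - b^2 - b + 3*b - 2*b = 2*b^3 - b^2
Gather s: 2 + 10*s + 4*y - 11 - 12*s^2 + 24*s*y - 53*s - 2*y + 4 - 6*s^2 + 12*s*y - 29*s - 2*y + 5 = -18*s^2 + s*(36*y - 72)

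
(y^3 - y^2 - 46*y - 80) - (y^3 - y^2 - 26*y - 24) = -20*y - 56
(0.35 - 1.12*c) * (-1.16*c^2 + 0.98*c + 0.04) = 1.2992*c^3 - 1.5036*c^2 + 0.2982*c + 0.014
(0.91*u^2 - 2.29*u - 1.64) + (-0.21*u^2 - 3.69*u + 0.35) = 0.7*u^2 - 5.98*u - 1.29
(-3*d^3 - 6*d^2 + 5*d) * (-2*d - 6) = 6*d^4 + 30*d^3 + 26*d^2 - 30*d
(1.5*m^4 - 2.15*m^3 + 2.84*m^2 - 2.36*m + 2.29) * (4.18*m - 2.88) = 6.27*m^5 - 13.307*m^4 + 18.0632*m^3 - 18.044*m^2 + 16.369*m - 6.5952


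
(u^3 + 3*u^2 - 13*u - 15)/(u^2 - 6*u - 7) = (u^2 + 2*u - 15)/(u - 7)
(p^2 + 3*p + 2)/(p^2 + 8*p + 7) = (p + 2)/(p + 7)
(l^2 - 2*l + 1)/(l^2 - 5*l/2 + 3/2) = 2*(l - 1)/(2*l - 3)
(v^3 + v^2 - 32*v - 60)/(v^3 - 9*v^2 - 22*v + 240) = (v + 2)/(v - 8)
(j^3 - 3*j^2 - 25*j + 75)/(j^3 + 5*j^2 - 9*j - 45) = (j - 5)/(j + 3)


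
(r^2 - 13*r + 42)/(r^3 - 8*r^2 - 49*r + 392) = (r - 6)/(r^2 - r - 56)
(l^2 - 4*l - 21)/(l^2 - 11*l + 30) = (l^2 - 4*l - 21)/(l^2 - 11*l + 30)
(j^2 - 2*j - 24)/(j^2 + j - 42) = (j + 4)/(j + 7)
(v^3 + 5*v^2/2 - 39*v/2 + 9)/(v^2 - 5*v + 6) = (v^2 + 11*v/2 - 3)/(v - 2)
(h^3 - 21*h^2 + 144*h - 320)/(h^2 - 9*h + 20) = (h^2 - 16*h + 64)/(h - 4)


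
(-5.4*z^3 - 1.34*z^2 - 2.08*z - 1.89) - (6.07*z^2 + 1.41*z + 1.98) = -5.4*z^3 - 7.41*z^2 - 3.49*z - 3.87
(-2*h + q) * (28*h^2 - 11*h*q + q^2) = -56*h^3 + 50*h^2*q - 13*h*q^2 + q^3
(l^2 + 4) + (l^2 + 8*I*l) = 2*l^2 + 8*I*l + 4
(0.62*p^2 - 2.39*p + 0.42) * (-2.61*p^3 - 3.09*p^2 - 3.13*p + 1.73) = -1.6182*p^5 + 4.3221*p^4 + 4.3483*p^3 + 7.2555*p^2 - 5.4493*p + 0.7266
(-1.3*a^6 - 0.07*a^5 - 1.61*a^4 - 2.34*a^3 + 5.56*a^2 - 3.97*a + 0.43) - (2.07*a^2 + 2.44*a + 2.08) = -1.3*a^6 - 0.07*a^5 - 1.61*a^4 - 2.34*a^3 + 3.49*a^2 - 6.41*a - 1.65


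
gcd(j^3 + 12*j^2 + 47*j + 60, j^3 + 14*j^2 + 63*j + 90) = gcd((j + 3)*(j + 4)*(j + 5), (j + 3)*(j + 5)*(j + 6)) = j^2 + 8*j + 15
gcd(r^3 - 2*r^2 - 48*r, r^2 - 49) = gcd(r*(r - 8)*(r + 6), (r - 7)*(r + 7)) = 1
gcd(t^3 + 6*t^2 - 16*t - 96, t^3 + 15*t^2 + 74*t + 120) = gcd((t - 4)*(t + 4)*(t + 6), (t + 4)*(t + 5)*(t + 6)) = t^2 + 10*t + 24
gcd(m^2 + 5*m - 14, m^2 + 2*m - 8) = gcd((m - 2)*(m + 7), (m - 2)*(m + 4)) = m - 2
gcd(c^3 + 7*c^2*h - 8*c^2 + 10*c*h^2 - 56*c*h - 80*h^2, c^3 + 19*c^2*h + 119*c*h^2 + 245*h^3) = c + 5*h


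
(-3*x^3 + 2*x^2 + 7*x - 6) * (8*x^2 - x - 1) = -24*x^5 + 19*x^4 + 57*x^3 - 57*x^2 - x + 6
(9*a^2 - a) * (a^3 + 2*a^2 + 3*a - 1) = 9*a^5 + 17*a^4 + 25*a^3 - 12*a^2 + a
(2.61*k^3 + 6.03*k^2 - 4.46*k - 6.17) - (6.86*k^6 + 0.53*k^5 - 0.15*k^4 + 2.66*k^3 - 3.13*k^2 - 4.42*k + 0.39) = -6.86*k^6 - 0.53*k^5 + 0.15*k^4 - 0.0500000000000003*k^3 + 9.16*k^2 - 0.04*k - 6.56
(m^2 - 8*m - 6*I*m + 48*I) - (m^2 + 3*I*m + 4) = -8*m - 9*I*m - 4 + 48*I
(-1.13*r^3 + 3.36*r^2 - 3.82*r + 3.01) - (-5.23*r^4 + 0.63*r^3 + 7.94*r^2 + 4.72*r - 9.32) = 5.23*r^4 - 1.76*r^3 - 4.58*r^2 - 8.54*r + 12.33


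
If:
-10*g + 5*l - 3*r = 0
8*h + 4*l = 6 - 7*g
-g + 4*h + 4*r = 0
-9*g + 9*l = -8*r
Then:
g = 402/1391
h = 57/214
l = 6/13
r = -270/1391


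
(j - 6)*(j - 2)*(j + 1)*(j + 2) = j^4 - 5*j^3 - 10*j^2 + 20*j + 24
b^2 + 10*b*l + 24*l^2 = (b + 4*l)*(b + 6*l)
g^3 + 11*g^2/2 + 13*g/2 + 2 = (g + 1/2)*(g + 1)*(g + 4)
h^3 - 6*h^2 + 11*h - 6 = (h - 3)*(h - 2)*(h - 1)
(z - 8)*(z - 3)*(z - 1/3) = z^3 - 34*z^2/3 + 83*z/3 - 8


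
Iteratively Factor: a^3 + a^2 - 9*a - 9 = (a + 3)*(a^2 - 2*a - 3) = (a - 3)*(a + 3)*(a + 1)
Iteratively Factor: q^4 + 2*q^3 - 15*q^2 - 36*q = (q + 3)*(q^3 - q^2 - 12*q) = (q - 4)*(q + 3)*(q^2 + 3*q) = (q - 4)*(q + 3)^2*(q)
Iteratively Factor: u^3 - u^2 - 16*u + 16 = (u - 4)*(u^2 + 3*u - 4) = (u - 4)*(u - 1)*(u + 4)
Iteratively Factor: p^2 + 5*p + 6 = (p + 2)*(p + 3)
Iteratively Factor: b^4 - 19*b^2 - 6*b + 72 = (b + 3)*(b^3 - 3*b^2 - 10*b + 24) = (b - 2)*(b + 3)*(b^2 - b - 12) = (b - 2)*(b + 3)^2*(b - 4)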